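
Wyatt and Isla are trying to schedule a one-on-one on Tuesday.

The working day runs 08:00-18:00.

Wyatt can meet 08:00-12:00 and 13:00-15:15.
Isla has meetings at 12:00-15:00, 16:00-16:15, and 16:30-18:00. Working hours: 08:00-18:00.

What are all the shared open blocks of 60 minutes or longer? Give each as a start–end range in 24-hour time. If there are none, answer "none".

08:00–12:00

Isla free within 08:00–18:00: 08:00–12:00, 15:00–16:00, 16:15–16:30.
Wyatt ∩ Isla: 08:00–12:00, 15:00–15:15.
Windows ≥ 60 min: 08:00–12:00.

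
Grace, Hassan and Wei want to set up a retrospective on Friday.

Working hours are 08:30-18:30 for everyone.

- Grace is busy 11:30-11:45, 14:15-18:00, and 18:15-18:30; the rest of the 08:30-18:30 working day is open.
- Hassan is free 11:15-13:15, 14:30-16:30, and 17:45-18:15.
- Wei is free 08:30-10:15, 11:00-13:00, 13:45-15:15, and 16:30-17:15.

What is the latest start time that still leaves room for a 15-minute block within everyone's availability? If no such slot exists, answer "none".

12:45

Grace free within 08:30–18:30: 08:30–11:30, 11:45–14:15, 18:00–18:15.
Grace ∩ Hassan: 11:15–11:30, 11:45–13:15, 18:00–18:15.
Grace ∩ Hassan ∩ Wei: 11:15–11:30, 11:45–13:00.
Windows ≥ 15 min: 11:15–11:30, 11:45–13:00.
Latest start in the last window 11:45–13:00 is 13:00 − 15 min = 12:45.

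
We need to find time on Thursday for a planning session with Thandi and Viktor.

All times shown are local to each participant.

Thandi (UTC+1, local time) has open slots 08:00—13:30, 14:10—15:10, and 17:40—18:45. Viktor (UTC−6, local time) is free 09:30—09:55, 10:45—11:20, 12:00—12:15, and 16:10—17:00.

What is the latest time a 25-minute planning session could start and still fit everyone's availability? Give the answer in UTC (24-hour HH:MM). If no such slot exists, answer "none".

16:55

Thandi → UTC: 07:00–12:30, 13:10–14:10, 16:40–17:45.
Viktor → UTC: 15:30–15:55, 16:45–17:20, 18:00–18:15, 22:10–23:00.
Thandi ∩ Viktor: 16:45–17:20.
Windows ≥ 25 min: 16:45–17:20.
Latest start in the last window 16:45–17:20 is 17:20 − 25 min = 16:55.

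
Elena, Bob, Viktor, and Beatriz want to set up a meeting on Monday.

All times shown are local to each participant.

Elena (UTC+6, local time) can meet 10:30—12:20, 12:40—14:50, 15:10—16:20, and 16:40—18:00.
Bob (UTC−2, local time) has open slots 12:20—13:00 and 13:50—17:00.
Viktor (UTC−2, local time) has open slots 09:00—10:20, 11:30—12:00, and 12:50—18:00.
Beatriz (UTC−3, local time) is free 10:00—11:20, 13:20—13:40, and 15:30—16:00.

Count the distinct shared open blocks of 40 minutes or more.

Elena → UTC: 04:30–06:20, 06:40–08:50, 09:10–10:20, 10:40–12:00.
Bob → UTC: 14:20–15:00, 15:50–19:00.
Viktor → UTC: 11:00–12:20, 13:30–14:00, 14:50–20:00.
Beatriz → UTC: 13:00–14:20, 16:20–16:40, 18:30–19:00.
Elena ∩ Bob: (none).
Elena ∩ Bob ∩ Viktor: (none).
Elena ∩ Bob ∩ Viktor ∩ Beatriz: (none).
Windows ≥ 40 min: (none).
That's 0 windows.

0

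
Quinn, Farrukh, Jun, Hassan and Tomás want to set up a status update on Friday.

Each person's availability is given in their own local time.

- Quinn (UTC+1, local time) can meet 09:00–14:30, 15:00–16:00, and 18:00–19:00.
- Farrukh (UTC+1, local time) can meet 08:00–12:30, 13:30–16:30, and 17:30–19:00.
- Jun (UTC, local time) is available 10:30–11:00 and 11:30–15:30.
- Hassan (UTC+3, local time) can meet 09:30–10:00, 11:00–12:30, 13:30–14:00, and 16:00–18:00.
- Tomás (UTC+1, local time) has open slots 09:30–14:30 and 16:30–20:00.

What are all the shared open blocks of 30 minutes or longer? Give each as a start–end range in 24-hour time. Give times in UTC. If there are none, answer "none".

10:30–11:00, 13:00–13:30

Quinn → UTC: 08:00–13:30, 14:00–15:00, 17:00–18:00.
Farrukh → UTC: 07:00–11:30, 12:30–15:30, 16:30–18:00.
Jun → UTC: 10:30–11:00, 11:30–15:30.
Hassan → UTC: 06:30–07:00, 08:00–09:30, 10:30–11:00, 13:00–15:00.
Tomás → UTC: 08:30–13:30, 15:30–19:00.
Quinn ∩ Farrukh: 08:00–11:30, 12:30–13:30, 14:00–15:00, 17:00–18:00.
Quinn ∩ Farrukh ∩ Jun: 10:30–11:00, 12:30–13:30, 14:00–15:00.
Quinn ∩ Farrukh ∩ Jun ∩ Hassan: 10:30–11:00, 13:00–13:30, 14:00–15:00.
Quinn ∩ Farrukh ∩ Jun ∩ Hassan ∩ Tomás: 10:30–11:00, 13:00–13:30.
Windows ≥ 30 min: 10:30–11:00, 13:00–13:30.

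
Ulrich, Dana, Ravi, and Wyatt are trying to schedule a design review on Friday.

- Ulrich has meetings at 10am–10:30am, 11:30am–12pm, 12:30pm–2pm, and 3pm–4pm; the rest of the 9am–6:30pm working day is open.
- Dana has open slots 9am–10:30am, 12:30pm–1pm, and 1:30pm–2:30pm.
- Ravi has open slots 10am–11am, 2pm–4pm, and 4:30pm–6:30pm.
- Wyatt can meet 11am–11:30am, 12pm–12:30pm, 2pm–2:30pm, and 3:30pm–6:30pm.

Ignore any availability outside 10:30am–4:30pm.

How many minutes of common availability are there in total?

Ulrich free within 09:00–18:30: 09:00–10:00, 10:30–11:30, 12:00–12:30, 14:00–15:00, 16:00–18:30.
Ulrich ∩ Dana: 09:00–10:00, 14:00–14:30.
Ulrich ∩ Dana ∩ Ravi: 14:00–14:30.
Ulrich ∩ Dana ∩ Ravi ∩ Wyatt: 14:00–14:30.
Restricted to 10:30–16:30: 14:00–14:30.
Total common minutes: 30.

30 minutes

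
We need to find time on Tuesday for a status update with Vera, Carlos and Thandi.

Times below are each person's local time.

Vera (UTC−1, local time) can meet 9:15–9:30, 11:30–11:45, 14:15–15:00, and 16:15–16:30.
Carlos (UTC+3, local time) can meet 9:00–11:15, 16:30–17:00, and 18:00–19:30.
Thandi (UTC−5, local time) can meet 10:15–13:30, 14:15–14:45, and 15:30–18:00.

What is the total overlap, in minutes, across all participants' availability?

Vera → UTC: 10:15–10:30, 12:30–12:45, 15:15–16:00, 17:15–17:30.
Carlos → UTC: 06:00–08:15, 13:30–14:00, 15:00–16:30.
Thandi → UTC: 15:15–18:30, 19:15–19:45, 20:30–23:00.
Vera ∩ Carlos: 15:15–16:00.
Vera ∩ Carlos ∩ Thandi: 15:15–16:00.
Total common minutes: 45.

45 minutes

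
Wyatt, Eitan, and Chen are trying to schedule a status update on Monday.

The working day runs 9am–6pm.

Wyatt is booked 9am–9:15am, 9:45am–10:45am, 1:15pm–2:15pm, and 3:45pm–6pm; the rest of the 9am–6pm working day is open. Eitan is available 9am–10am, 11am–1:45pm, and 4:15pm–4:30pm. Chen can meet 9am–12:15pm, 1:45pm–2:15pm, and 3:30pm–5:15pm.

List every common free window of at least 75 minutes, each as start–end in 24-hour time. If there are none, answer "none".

Wyatt free within 09:00–18:00: 09:15–09:45, 10:45–13:15, 14:15–15:45.
Wyatt ∩ Eitan: 09:15–09:45, 11:00–13:15.
Wyatt ∩ Eitan ∩ Chen: 09:15–09:45, 11:00–12:15.
Windows ≥ 75 min: 11:00–12:15.

11:00–12:15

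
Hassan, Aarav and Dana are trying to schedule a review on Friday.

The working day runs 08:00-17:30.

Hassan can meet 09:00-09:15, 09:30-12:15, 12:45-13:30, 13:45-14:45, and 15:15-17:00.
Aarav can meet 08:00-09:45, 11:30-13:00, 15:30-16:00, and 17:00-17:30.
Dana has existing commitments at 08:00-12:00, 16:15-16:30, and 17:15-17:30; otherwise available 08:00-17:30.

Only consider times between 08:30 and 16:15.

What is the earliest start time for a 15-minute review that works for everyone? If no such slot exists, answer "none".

Dana free within 08:00–17:30: 12:00–16:15, 16:30–17:15.
Hassan ∩ Aarav: 09:00–09:15, 09:30–09:45, 11:30–12:15, 12:45–13:00, 15:30–16:00.
Hassan ∩ Aarav ∩ Dana: 12:00–12:15, 12:45–13:00, 15:30–16:00.
Restricted to 08:30–16:15: 12:00–12:15, 12:45–13:00, 15:30–16:00.
Windows ≥ 15 min: 12:00–12:15, 12:45–13:00, 15:30–16:00.
Earliest such window starts at 12:00.

12:00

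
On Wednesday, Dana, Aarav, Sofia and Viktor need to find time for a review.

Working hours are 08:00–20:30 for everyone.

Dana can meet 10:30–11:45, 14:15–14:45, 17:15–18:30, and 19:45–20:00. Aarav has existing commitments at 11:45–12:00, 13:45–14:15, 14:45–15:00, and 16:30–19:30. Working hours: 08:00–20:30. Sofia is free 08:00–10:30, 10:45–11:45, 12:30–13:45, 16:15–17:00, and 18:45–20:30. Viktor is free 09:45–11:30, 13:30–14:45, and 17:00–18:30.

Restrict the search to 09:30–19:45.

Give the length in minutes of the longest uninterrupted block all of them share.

Aarav free within 08:00–20:30: 08:00–11:45, 12:00–13:45, 14:15–14:45, 15:00–16:30, 19:30–20:30.
Dana ∩ Aarav: 10:30–11:45, 14:15–14:45, 19:45–20:00.
Dana ∩ Aarav ∩ Sofia: 10:45–11:45, 19:45–20:00.
Dana ∩ Aarav ∩ Sofia ∩ Viktor: 10:45–11:30.
Restricted to 09:30–19:45: 10:45–11:30.
Single common window of 45 minutes.

45 minutes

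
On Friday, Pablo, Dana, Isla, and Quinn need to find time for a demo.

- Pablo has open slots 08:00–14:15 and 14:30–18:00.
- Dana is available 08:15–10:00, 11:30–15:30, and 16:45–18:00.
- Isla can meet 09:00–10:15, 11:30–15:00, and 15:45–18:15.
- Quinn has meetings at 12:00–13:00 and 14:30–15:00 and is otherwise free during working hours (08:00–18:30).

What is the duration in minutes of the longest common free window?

75 minutes

Quinn free within 08:00–18:30: 08:00–12:00, 13:00–14:30, 15:00–18:30.
Pablo ∩ Dana: 08:15–10:00, 11:30–14:15, 14:30–15:30, 16:45–18:00.
Pablo ∩ Dana ∩ Isla: 09:00–10:00, 11:30–14:15, 14:30–15:00, 16:45–18:00.
Pablo ∩ Dana ∩ Isla ∩ Quinn: 09:00–10:00, 11:30–12:00, 13:00–14:15, 16:45–18:00.
Common window lengths: 60, 30, 75, 75 min; longest is 75.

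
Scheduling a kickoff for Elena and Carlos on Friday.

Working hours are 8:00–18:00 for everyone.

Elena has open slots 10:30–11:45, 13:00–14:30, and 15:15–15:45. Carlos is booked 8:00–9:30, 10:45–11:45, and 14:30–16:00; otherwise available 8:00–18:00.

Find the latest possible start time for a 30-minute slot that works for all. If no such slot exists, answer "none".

Carlos free within 08:00–18:00: 09:30–10:45, 11:45–14:30, 16:00–18:00.
Elena ∩ Carlos: 10:30–10:45, 13:00–14:30.
Windows ≥ 30 min: 13:00–14:30.
Latest start in the last window 13:00–14:30 is 14:30 − 30 min = 14:00.

14:00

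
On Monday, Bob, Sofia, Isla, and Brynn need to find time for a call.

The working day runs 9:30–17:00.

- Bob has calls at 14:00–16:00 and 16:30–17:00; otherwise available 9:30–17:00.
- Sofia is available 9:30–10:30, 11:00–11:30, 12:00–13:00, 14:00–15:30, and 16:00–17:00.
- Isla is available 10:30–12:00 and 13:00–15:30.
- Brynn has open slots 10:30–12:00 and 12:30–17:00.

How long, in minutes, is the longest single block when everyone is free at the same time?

30 minutes

Bob free within 09:30–17:00: 09:30–14:00, 16:00–16:30.
Bob ∩ Sofia: 09:30–10:30, 11:00–11:30, 12:00–13:00, 16:00–16:30.
Bob ∩ Sofia ∩ Isla: 11:00–11:30.
Bob ∩ Sofia ∩ Isla ∩ Brynn: 11:00–11:30.
Single common window of 30 minutes.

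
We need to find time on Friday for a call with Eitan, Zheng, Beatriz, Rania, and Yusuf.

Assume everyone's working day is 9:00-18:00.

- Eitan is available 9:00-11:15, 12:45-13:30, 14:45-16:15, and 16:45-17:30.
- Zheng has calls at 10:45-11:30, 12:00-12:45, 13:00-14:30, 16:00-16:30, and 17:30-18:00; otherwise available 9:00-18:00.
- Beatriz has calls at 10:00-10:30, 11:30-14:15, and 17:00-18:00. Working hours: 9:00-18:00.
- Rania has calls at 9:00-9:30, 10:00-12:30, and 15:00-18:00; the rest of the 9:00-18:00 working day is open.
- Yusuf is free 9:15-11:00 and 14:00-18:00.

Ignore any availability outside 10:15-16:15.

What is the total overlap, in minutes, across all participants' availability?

15 minutes

Zheng free within 09:00–18:00: 09:00–10:45, 11:30–12:00, 12:45–13:00, 14:30–16:00, 16:30–17:30.
Beatriz free within 09:00–18:00: 09:00–10:00, 10:30–11:30, 14:15–17:00.
Rania free within 09:00–18:00: 09:30–10:00, 12:30–15:00.
Eitan ∩ Zheng: 09:00–10:45, 12:45–13:00, 14:45–16:00, 16:45–17:30.
Eitan ∩ Zheng ∩ Beatriz: 09:00–10:00, 10:30–10:45, 14:45–16:00, 16:45–17:00.
Eitan ∩ Zheng ∩ Beatriz ∩ Rania: 09:30–10:00, 14:45–15:00.
Eitan ∩ Zheng ∩ Beatriz ∩ Rania ∩ Yusuf: 09:30–10:00, 14:45–15:00.
Restricted to 10:15–16:15: 14:45–15:00.
Total common minutes: 15.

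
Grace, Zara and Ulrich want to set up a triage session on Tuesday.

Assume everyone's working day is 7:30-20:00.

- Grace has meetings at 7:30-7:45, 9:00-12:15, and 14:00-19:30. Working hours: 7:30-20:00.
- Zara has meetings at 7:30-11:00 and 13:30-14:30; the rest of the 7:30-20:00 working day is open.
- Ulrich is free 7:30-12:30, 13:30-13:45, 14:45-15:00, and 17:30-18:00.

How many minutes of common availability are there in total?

15 minutes

Grace free within 07:30–20:00: 07:45–09:00, 12:15–14:00, 19:30–20:00.
Zara free within 07:30–20:00: 11:00–13:30, 14:30–20:00.
Grace ∩ Zara: 12:15–13:30, 19:30–20:00.
Grace ∩ Zara ∩ Ulrich: 12:15–12:30.
Total common minutes: 15.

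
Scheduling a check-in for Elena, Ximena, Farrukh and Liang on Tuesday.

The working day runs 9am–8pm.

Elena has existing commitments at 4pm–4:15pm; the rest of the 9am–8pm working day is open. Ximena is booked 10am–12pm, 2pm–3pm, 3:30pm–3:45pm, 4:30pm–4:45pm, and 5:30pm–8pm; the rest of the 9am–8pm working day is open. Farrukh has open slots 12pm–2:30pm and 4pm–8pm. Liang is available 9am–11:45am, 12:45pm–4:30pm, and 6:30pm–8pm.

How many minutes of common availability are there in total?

90 minutes

Elena free within 09:00–20:00: 09:00–16:00, 16:15–20:00.
Ximena free within 09:00–20:00: 09:00–10:00, 12:00–14:00, 15:00–15:30, 15:45–16:30, 16:45–17:30.
Elena ∩ Ximena: 09:00–10:00, 12:00–14:00, 15:00–15:30, 15:45–16:00, 16:15–16:30, 16:45–17:30.
Elena ∩ Ximena ∩ Farrukh: 12:00–14:00, 16:15–16:30, 16:45–17:30.
Elena ∩ Ximena ∩ Farrukh ∩ Liang: 12:45–14:00, 16:15–16:30.
Total common minutes: 75 + 15 = 90.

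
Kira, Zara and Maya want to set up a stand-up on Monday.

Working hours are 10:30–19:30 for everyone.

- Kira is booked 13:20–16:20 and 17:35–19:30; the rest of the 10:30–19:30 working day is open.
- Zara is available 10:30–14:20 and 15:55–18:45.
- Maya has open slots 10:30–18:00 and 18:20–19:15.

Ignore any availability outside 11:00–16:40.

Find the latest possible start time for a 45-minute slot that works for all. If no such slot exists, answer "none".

12:35

Kira free within 10:30–19:30: 10:30–13:20, 16:20–17:35.
Kira ∩ Zara: 10:30–13:20, 16:20–17:35.
Kira ∩ Zara ∩ Maya: 10:30–13:20, 16:20–17:35.
Restricted to 11:00–16:40: 11:00–13:20, 16:20–16:40.
Windows ≥ 45 min: 11:00–13:20.
Latest start in the last window 11:00–13:20 is 13:20 − 45 min = 12:35.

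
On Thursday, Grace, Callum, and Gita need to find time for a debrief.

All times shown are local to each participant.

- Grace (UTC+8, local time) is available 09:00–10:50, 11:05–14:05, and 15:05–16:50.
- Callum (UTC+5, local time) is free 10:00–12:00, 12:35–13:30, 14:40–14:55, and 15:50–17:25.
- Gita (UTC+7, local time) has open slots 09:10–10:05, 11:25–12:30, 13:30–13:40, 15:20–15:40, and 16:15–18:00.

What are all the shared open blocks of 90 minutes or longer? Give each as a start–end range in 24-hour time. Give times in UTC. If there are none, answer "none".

none

Grace → UTC: 01:00–02:50, 03:05–06:05, 07:05–08:50.
Callum → UTC: 05:00–07:00, 07:35–08:30, 09:40–09:55, 10:50–12:25.
Gita → UTC: 02:10–03:05, 04:25–05:30, 06:30–06:40, 08:20–08:40, 09:15–11:00.
Grace ∩ Callum: 05:00–06:05, 07:35–08:30.
Grace ∩ Callum ∩ Gita: 05:00–05:30, 08:20–08:30.
Windows ≥ 90 min: (none).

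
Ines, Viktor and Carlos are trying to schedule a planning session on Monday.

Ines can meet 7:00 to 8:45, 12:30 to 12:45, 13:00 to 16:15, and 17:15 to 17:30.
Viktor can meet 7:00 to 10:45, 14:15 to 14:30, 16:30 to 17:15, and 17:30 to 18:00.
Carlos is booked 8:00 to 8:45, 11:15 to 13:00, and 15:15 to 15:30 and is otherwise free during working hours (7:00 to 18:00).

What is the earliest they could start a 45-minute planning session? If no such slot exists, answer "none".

Carlos free within 07:00–18:00: 07:00–08:00, 08:45–11:15, 13:00–15:15, 15:30–18:00.
Ines ∩ Viktor: 07:00–08:45, 14:15–14:30.
Ines ∩ Viktor ∩ Carlos: 07:00–08:00, 14:15–14:30.
Windows ≥ 45 min: 07:00–08:00.
Earliest such window starts at 07:00.

07:00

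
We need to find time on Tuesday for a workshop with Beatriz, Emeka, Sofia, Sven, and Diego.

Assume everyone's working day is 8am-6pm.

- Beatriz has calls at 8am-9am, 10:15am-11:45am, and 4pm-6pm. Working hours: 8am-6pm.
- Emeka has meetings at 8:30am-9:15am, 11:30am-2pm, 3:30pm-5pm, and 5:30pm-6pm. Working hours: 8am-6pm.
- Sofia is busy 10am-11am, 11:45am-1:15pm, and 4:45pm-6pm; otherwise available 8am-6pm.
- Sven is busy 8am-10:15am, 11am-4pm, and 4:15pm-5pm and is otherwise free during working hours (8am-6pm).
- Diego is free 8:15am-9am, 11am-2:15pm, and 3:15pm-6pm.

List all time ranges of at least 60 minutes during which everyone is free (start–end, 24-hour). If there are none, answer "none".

none

Beatriz free within 08:00–18:00: 09:00–10:15, 11:45–16:00.
Emeka free within 08:00–18:00: 08:00–08:30, 09:15–11:30, 14:00–15:30, 17:00–17:30.
Sofia free within 08:00–18:00: 08:00–10:00, 11:00–11:45, 13:15–16:45.
Sven free within 08:00–18:00: 10:15–11:00, 16:00–16:15, 17:00–18:00.
Beatriz ∩ Emeka: 09:15–10:15, 14:00–15:30.
Beatriz ∩ Emeka ∩ Sofia: 09:15–10:00, 14:00–15:30.
Beatriz ∩ Emeka ∩ Sofia ∩ Sven: (none).
Beatriz ∩ Emeka ∩ Sofia ∩ Sven ∩ Diego: (none).
Windows ≥ 60 min: (none).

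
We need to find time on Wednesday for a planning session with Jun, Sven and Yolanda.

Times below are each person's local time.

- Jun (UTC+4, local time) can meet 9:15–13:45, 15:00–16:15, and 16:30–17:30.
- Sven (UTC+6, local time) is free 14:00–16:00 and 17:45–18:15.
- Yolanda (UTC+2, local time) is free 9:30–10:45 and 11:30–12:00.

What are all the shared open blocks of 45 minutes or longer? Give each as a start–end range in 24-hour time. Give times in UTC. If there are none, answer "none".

Jun → UTC: 05:15–09:45, 11:00–12:15, 12:30–13:30.
Sven → UTC: 08:00–10:00, 11:45–12:15.
Yolanda → UTC: 07:30–08:45, 09:30–10:00.
Jun ∩ Sven: 08:00–09:45, 11:45–12:15.
Jun ∩ Sven ∩ Yolanda: 08:00–08:45, 09:30–09:45.
Windows ≥ 45 min: 08:00–08:45.

08:00–08:45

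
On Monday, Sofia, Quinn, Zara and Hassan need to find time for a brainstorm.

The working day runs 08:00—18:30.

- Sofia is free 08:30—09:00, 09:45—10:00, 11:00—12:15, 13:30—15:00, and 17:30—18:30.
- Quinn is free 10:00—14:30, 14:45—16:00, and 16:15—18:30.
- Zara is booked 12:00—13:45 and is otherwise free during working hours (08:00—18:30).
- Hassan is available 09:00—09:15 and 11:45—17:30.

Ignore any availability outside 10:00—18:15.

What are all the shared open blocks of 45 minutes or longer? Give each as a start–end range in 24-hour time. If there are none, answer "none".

Zara free within 08:00–18:30: 08:00–12:00, 13:45–18:30.
Sofia ∩ Quinn: 11:00–12:15, 13:30–14:30, 14:45–15:00, 17:30–18:30.
Sofia ∩ Quinn ∩ Zara: 11:00–12:00, 13:45–14:30, 14:45–15:00, 17:30–18:30.
Sofia ∩ Quinn ∩ Zara ∩ Hassan: 11:45–12:00, 13:45–14:30, 14:45–15:00.
Restricted to 10:00–18:15: 11:45–12:00, 13:45–14:30, 14:45–15:00.
Windows ≥ 45 min: 13:45–14:30.

13:45–14:30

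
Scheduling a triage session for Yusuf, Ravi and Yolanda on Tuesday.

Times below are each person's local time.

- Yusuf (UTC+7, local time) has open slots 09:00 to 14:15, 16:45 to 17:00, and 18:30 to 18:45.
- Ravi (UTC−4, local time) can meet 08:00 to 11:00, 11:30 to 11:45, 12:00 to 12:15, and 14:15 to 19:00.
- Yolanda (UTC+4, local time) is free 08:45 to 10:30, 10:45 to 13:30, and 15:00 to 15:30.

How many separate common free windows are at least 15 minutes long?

Yusuf → UTC: 02:00–07:15, 09:45–10:00, 11:30–11:45.
Ravi → UTC: 12:00–15:00, 15:30–15:45, 16:00–16:15, 18:15–23:00.
Yolanda → UTC: 04:45–06:30, 06:45–09:30, 11:00–11:30.
Yusuf ∩ Ravi: (none).
Yusuf ∩ Ravi ∩ Yolanda: (none).
Windows ≥ 15 min: (none).
That's 0 windows.

0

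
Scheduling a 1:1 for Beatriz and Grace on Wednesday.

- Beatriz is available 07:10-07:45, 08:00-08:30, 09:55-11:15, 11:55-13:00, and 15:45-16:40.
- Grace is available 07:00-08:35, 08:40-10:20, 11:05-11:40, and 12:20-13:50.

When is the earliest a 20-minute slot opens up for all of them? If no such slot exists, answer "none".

07:10

Beatriz ∩ Grace: 07:10–07:45, 08:00–08:30, 09:55–10:20, 11:05–11:15, 12:20–13:00.
Windows ≥ 20 min: 07:10–07:45, 08:00–08:30, 09:55–10:20, 12:20–13:00.
Earliest such window starts at 07:10.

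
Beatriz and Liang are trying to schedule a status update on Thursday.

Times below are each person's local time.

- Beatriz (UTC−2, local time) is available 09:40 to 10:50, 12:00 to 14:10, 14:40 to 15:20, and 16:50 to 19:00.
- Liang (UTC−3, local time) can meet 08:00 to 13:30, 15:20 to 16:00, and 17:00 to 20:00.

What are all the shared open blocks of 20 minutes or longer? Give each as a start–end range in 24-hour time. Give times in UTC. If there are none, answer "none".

Beatriz → UTC: 11:40–12:50, 14:00–16:10, 16:40–17:20, 18:50–21:00.
Liang → UTC: 11:00–16:30, 18:20–19:00, 20:00–23:00.
Beatriz ∩ Liang: 11:40–12:50, 14:00–16:10, 18:50–19:00, 20:00–21:00.
Windows ≥ 20 min: 11:40–12:50, 14:00–16:10, 20:00–21:00.

11:40–12:50, 14:00–16:10, 20:00–21:00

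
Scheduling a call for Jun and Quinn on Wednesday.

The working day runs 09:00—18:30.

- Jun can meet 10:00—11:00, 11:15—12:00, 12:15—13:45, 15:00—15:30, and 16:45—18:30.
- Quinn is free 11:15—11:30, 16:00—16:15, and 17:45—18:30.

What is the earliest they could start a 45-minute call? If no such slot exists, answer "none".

17:45

Jun ∩ Quinn: 11:15–11:30, 17:45–18:30.
Windows ≥ 45 min: 17:45–18:30.
Earliest such window starts at 17:45.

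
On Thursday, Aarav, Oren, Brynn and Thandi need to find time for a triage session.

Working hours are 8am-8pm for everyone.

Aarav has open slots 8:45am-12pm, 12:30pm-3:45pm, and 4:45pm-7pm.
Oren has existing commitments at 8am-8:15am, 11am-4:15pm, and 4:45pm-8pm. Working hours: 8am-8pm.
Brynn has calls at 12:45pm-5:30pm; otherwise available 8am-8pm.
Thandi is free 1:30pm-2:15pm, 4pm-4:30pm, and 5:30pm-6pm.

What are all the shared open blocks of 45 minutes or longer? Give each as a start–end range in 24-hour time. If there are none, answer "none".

Oren free within 08:00–20:00: 08:15–11:00, 16:15–16:45.
Brynn free within 08:00–20:00: 08:00–12:45, 17:30–20:00.
Aarav ∩ Oren: 08:45–11:00.
Aarav ∩ Oren ∩ Brynn: 08:45–11:00.
Aarav ∩ Oren ∩ Brynn ∩ Thandi: (none).
Windows ≥ 45 min: (none).

none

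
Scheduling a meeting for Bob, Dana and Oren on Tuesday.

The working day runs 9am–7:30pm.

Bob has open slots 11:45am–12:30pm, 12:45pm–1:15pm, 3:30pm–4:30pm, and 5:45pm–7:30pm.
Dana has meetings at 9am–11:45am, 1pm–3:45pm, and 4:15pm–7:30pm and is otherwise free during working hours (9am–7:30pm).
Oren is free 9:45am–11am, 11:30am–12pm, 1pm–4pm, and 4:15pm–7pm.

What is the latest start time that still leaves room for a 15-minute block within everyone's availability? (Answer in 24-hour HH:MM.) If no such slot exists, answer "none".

Dana free within 09:00–19:30: 11:45–13:00, 15:45–16:15.
Bob ∩ Dana: 11:45–12:30, 12:45–13:00, 15:45–16:15.
Bob ∩ Dana ∩ Oren: 11:45–12:00, 15:45–16:00.
Windows ≥ 15 min: 11:45–12:00, 15:45–16:00.
Latest start in the last window 15:45–16:00 is 16:00 − 15 min = 15:45.

15:45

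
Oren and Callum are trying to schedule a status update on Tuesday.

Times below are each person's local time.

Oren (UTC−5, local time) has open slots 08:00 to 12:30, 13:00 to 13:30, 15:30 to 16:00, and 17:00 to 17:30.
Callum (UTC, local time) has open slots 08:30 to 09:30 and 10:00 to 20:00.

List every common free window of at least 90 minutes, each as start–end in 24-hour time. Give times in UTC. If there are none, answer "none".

Oren → UTC: 13:00–17:30, 18:00–18:30, 20:30–21:00, 22:00–22:30.
Callum → UTC: 08:30–09:30, 10:00–20:00.
Oren ∩ Callum: 13:00–17:30, 18:00–18:30.
Windows ≥ 90 min: 13:00–17:30.

13:00–17:30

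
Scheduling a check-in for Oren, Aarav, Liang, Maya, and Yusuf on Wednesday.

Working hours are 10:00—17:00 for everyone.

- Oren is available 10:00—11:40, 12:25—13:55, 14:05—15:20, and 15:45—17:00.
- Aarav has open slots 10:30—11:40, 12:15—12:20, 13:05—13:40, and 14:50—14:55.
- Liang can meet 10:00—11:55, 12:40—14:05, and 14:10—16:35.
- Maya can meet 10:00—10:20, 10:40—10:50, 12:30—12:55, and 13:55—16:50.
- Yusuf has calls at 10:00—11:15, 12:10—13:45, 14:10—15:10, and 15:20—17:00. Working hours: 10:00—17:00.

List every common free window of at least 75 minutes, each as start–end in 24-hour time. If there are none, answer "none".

Yusuf free within 10:00–17:00: 11:15–12:10, 13:45–14:10, 15:10–15:20.
Oren ∩ Aarav: 10:30–11:40, 13:05–13:40, 14:50–14:55.
Oren ∩ Aarav ∩ Liang: 10:30–11:40, 13:05–13:40, 14:50–14:55.
Oren ∩ Aarav ∩ Liang ∩ Maya: 10:40–10:50, 14:50–14:55.
Oren ∩ Aarav ∩ Liang ∩ Maya ∩ Yusuf: (none).
Windows ≥ 75 min: (none).

none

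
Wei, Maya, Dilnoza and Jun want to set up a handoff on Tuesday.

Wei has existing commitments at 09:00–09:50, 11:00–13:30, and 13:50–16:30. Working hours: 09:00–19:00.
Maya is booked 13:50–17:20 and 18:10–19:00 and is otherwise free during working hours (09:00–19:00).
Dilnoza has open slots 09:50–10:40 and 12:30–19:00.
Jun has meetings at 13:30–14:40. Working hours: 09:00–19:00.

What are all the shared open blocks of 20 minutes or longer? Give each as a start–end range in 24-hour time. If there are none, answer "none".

Wei free within 09:00–19:00: 09:50–11:00, 13:30–13:50, 16:30–19:00.
Maya free within 09:00–19:00: 09:00–13:50, 17:20–18:10.
Jun free within 09:00–19:00: 09:00–13:30, 14:40–19:00.
Wei ∩ Maya: 09:50–11:00, 13:30–13:50, 17:20–18:10.
Wei ∩ Maya ∩ Dilnoza: 09:50–10:40, 13:30–13:50, 17:20–18:10.
Wei ∩ Maya ∩ Dilnoza ∩ Jun: 09:50–10:40, 17:20–18:10.
Windows ≥ 20 min: 09:50–10:40, 17:20–18:10.

09:50–10:40, 17:20–18:10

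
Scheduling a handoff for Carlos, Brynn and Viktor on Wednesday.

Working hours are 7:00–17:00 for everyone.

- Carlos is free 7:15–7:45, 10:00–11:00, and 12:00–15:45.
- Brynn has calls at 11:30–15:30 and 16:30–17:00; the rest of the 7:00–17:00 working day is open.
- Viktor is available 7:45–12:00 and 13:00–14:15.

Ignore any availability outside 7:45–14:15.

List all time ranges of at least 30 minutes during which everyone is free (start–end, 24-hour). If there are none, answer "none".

10:00–11:00

Brynn free within 07:00–17:00: 07:00–11:30, 15:30–16:30.
Carlos ∩ Brynn: 07:15–07:45, 10:00–11:00, 15:30–15:45.
Carlos ∩ Brynn ∩ Viktor: 10:00–11:00.
Restricted to 07:45–14:15: 10:00–11:00.
Windows ≥ 30 min: 10:00–11:00.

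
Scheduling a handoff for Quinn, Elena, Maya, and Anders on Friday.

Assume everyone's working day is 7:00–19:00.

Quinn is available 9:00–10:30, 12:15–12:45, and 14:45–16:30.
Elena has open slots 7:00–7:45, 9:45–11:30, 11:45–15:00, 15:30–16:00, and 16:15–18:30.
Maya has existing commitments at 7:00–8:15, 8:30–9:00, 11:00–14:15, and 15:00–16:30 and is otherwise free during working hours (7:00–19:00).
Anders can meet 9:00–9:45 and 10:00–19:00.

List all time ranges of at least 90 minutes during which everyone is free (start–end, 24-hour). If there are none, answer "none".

none

Maya free within 07:00–19:00: 08:15–08:30, 09:00–11:00, 14:15–15:00, 16:30–19:00.
Quinn ∩ Elena: 09:45–10:30, 12:15–12:45, 14:45–15:00, 15:30–16:00, 16:15–16:30.
Quinn ∩ Elena ∩ Maya: 09:45–10:30, 14:45–15:00.
Quinn ∩ Elena ∩ Maya ∩ Anders: 10:00–10:30, 14:45–15:00.
Windows ≥ 90 min: (none).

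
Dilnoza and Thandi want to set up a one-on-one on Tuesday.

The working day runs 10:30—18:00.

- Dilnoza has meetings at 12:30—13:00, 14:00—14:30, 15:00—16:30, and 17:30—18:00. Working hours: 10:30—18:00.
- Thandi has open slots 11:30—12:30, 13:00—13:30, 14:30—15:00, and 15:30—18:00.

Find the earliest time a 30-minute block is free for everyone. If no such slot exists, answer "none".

11:30

Dilnoza free within 10:30–18:00: 10:30–12:30, 13:00–14:00, 14:30–15:00, 16:30–17:30.
Dilnoza ∩ Thandi: 11:30–12:30, 13:00–13:30, 14:30–15:00, 16:30–17:30.
Windows ≥ 30 min: 11:30–12:30, 13:00–13:30, 14:30–15:00, 16:30–17:30.
Earliest such window starts at 11:30.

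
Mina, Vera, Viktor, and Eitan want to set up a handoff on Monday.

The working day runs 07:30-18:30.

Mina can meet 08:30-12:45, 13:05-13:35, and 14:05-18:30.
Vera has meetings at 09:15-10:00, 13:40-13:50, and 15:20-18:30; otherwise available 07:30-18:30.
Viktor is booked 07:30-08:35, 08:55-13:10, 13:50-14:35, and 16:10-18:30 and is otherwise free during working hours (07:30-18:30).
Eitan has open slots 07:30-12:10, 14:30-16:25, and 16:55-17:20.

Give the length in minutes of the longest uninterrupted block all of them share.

45 minutes

Vera free within 07:30–18:30: 07:30–09:15, 10:00–13:40, 13:50–15:20.
Viktor free within 07:30–18:30: 08:35–08:55, 13:10–13:50, 14:35–16:10.
Mina ∩ Vera: 08:30–09:15, 10:00–12:45, 13:05–13:35, 14:05–15:20.
Mina ∩ Vera ∩ Viktor: 08:35–08:55, 13:10–13:35, 14:35–15:20.
Mina ∩ Vera ∩ Viktor ∩ Eitan: 08:35–08:55, 14:35–15:20.
Common window lengths: 20, 45 min; longest is 45.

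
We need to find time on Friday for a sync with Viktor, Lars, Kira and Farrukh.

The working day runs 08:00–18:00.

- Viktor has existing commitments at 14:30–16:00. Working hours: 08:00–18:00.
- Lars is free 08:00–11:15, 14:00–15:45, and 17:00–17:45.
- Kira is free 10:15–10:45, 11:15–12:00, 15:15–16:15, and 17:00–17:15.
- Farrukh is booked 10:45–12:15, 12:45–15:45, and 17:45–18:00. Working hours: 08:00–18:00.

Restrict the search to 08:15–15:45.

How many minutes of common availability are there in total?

Viktor free within 08:00–18:00: 08:00–14:30, 16:00–18:00.
Farrukh free within 08:00–18:00: 08:00–10:45, 12:15–12:45, 15:45–17:45.
Viktor ∩ Lars: 08:00–11:15, 14:00–14:30, 17:00–17:45.
Viktor ∩ Lars ∩ Kira: 10:15–10:45, 17:00–17:15.
Viktor ∩ Lars ∩ Kira ∩ Farrukh: 10:15–10:45, 17:00–17:15.
Restricted to 08:15–15:45: 10:15–10:45.
Total common minutes: 30.

30 minutes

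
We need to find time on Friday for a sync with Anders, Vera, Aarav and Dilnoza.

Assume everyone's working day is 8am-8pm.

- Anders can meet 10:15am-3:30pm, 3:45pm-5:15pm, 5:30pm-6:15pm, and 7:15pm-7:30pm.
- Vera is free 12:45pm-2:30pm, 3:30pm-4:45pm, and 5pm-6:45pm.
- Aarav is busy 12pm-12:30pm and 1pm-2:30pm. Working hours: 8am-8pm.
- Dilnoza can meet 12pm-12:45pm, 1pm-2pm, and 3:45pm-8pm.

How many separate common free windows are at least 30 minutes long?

Aarav free within 08:00–20:00: 08:00–12:00, 12:30–13:00, 14:30–20:00.
Anders ∩ Vera: 12:45–14:30, 15:45–16:45, 17:00–17:15, 17:30–18:15.
Anders ∩ Vera ∩ Aarav: 12:45–13:00, 15:45–16:45, 17:00–17:15, 17:30–18:15.
Anders ∩ Vera ∩ Aarav ∩ Dilnoza: 15:45–16:45, 17:00–17:15, 17:30–18:15.
Windows ≥ 30 min: 15:45–16:45, 17:30–18:15.
That's 2 windows.

2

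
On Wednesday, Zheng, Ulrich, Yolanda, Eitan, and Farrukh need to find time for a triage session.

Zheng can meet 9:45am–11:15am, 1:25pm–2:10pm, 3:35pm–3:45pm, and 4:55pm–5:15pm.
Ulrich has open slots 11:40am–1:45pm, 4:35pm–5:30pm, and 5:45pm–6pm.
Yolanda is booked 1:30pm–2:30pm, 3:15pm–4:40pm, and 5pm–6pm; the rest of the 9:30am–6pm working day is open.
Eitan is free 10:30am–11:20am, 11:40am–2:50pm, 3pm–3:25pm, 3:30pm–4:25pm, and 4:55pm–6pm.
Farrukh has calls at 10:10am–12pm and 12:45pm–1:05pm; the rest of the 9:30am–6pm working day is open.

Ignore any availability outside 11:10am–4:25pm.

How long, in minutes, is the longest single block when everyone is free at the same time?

5 minutes

Yolanda free within 09:30–18:00: 09:30–13:30, 14:30–15:15, 16:40–17:00.
Farrukh free within 09:30–18:00: 09:30–10:10, 12:00–12:45, 13:05–18:00.
Zheng ∩ Ulrich: 13:25–13:45, 16:55–17:15.
Zheng ∩ Ulrich ∩ Yolanda: 13:25–13:30, 16:55–17:00.
Zheng ∩ Ulrich ∩ Yolanda ∩ Eitan: 13:25–13:30, 16:55–17:00.
Zheng ∩ Ulrich ∩ Yolanda ∩ Eitan ∩ Farrukh: 13:25–13:30, 16:55–17:00.
Restricted to 11:10–16:25: 13:25–13:30.
Single common window of 5 minutes.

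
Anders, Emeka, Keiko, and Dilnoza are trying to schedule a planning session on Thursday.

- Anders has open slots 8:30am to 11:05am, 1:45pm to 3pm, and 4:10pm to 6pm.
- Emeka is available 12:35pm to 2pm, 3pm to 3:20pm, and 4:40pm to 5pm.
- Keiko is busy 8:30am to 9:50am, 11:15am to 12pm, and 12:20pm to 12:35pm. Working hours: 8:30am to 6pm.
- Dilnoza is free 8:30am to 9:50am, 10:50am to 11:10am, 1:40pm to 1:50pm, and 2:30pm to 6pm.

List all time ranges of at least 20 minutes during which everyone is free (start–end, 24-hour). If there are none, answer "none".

16:40–17:00

Keiko free within 08:30–18:00: 09:50–11:15, 12:00–12:20, 12:35–18:00.
Anders ∩ Emeka: 13:45–14:00, 16:40–17:00.
Anders ∩ Emeka ∩ Keiko: 13:45–14:00, 16:40–17:00.
Anders ∩ Emeka ∩ Keiko ∩ Dilnoza: 13:45–13:50, 16:40–17:00.
Windows ≥ 20 min: 16:40–17:00.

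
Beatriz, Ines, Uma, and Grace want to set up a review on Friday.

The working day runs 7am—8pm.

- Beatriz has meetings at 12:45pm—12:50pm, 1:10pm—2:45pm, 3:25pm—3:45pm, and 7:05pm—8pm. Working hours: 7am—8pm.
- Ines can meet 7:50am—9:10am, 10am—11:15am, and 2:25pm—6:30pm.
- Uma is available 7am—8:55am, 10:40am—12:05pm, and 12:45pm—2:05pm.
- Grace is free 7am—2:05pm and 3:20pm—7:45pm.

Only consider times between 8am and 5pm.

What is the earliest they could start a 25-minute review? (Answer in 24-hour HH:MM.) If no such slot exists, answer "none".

Beatriz free within 07:00–20:00: 07:00–12:45, 12:50–13:10, 14:45–15:25, 15:45–19:05.
Beatriz ∩ Ines: 07:50–09:10, 10:00–11:15, 14:45–15:25, 15:45–18:30.
Beatriz ∩ Ines ∩ Uma: 07:50–08:55, 10:40–11:15.
Beatriz ∩ Ines ∩ Uma ∩ Grace: 07:50–08:55, 10:40–11:15.
Restricted to 08:00–17:00: 08:00–08:55, 10:40–11:15.
Windows ≥ 25 min: 08:00–08:55, 10:40–11:15.
Earliest such window starts at 08:00.

08:00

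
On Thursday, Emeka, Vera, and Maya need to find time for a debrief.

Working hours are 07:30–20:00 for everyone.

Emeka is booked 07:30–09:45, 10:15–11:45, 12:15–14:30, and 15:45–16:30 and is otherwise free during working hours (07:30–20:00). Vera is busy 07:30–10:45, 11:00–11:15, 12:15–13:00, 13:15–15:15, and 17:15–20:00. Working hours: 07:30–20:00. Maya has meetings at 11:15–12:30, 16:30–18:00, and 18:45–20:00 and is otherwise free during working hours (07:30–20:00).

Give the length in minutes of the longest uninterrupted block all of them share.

Emeka free within 07:30–20:00: 09:45–10:15, 11:45–12:15, 14:30–15:45, 16:30–20:00.
Vera free within 07:30–20:00: 10:45–11:00, 11:15–12:15, 13:00–13:15, 15:15–17:15.
Maya free within 07:30–20:00: 07:30–11:15, 12:30–16:30, 18:00–18:45.
Emeka ∩ Vera: 11:45–12:15, 15:15–15:45, 16:30–17:15.
Emeka ∩ Vera ∩ Maya: 15:15–15:45.
Single common window of 30 minutes.

30 minutes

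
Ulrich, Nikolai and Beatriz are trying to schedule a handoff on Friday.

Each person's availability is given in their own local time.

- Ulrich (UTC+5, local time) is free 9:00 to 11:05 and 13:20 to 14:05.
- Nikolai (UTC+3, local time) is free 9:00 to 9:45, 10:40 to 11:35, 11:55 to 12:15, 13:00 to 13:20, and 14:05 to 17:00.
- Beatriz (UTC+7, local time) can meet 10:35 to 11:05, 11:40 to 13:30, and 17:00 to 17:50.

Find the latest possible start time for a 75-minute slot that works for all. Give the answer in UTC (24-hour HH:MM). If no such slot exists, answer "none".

Ulrich → UTC: 04:00–06:05, 08:20–09:05.
Nikolai → UTC: 06:00–06:45, 07:40–08:35, 08:55–09:15, 10:00–10:20, 11:05–14:00.
Beatriz → UTC: 03:35–04:05, 04:40–06:30, 10:00–10:50.
Ulrich ∩ Nikolai: 06:00–06:05, 08:20–08:35, 08:55–09:05.
Ulrich ∩ Nikolai ∩ Beatriz: 06:00–06:05.
Windows ≥ 75 min: (none).

none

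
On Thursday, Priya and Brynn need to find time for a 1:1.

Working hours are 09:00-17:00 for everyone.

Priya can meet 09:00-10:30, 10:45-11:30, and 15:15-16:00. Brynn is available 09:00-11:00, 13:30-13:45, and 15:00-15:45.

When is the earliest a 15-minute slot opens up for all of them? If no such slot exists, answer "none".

Priya ∩ Brynn: 09:00–10:30, 10:45–11:00, 15:15–15:45.
Windows ≥ 15 min: 09:00–10:30, 10:45–11:00, 15:15–15:45.
Earliest such window starts at 09:00.

09:00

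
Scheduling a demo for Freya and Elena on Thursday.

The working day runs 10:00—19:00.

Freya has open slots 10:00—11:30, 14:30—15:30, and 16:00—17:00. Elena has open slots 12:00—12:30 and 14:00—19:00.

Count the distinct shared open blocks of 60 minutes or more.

Freya ∩ Elena: 14:30–15:30, 16:00–17:00.
Windows ≥ 60 min: 14:30–15:30, 16:00–17:00.
That's 2 windows.

2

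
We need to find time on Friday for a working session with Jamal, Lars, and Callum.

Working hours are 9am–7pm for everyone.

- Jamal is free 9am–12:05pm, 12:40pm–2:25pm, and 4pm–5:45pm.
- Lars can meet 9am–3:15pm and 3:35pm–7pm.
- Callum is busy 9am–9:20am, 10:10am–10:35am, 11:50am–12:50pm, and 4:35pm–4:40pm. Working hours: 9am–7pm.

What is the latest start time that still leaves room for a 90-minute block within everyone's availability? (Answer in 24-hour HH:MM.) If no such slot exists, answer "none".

12:55

Callum free within 09:00–19:00: 09:20–10:10, 10:35–11:50, 12:50–16:35, 16:40–19:00.
Jamal ∩ Lars: 09:00–12:05, 12:40–14:25, 16:00–17:45.
Jamal ∩ Lars ∩ Callum: 09:20–10:10, 10:35–11:50, 12:50–14:25, 16:00–16:35, 16:40–17:45.
Windows ≥ 90 min: 12:50–14:25.
Latest start in the last window 12:50–14:25 is 14:25 − 90 min = 12:55.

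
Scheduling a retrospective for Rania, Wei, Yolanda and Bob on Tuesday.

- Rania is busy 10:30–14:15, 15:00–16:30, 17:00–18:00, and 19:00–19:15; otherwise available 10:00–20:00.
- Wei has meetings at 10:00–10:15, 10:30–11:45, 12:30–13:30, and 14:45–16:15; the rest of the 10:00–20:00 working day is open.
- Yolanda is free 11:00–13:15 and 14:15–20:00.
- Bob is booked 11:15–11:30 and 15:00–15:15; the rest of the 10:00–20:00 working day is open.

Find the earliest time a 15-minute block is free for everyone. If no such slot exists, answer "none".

14:15

Rania free within 10:00–20:00: 10:00–10:30, 14:15–15:00, 16:30–17:00, 18:00–19:00, 19:15–20:00.
Wei free within 10:00–20:00: 10:15–10:30, 11:45–12:30, 13:30–14:45, 16:15–20:00.
Bob free within 10:00–20:00: 10:00–11:15, 11:30–15:00, 15:15–20:00.
Rania ∩ Wei: 10:15–10:30, 14:15–14:45, 16:30–17:00, 18:00–19:00, 19:15–20:00.
Rania ∩ Wei ∩ Yolanda: 14:15–14:45, 16:30–17:00, 18:00–19:00, 19:15–20:00.
Rania ∩ Wei ∩ Yolanda ∩ Bob: 14:15–14:45, 16:30–17:00, 18:00–19:00, 19:15–20:00.
Windows ≥ 15 min: 14:15–14:45, 16:30–17:00, 18:00–19:00, 19:15–20:00.
Earliest such window starts at 14:15.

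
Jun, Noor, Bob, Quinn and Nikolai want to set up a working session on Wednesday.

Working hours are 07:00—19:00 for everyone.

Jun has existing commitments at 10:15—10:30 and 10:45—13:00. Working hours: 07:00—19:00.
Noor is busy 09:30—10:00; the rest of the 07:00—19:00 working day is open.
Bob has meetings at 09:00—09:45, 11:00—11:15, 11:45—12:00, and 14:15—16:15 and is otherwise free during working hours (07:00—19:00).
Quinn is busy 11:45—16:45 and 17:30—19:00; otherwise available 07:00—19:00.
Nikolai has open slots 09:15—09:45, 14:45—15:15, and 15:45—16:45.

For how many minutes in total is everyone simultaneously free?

Jun free within 07:00–19:00: 07:00–10:15, 10:30–10:45, 13:00–19:00.
Noor free within 07:00–19:00: 07:00–09:30, 10:00–19:00.
Bob free within 07:00–19:00: 07:00–09:00, 09:45–11:00, 11:15–11:45, 12:00–14:15, 16:15–19:00.
Quinn free within 07:00–19:00: 07:00–11:45, 16:45–17:30.
Jun ∩ Noor: 07:00–09:30, 10:00–10:15, 10:30–10:45, 13:00–19:00.
Jun ∩ Noor ∩ Bob: 07:00–09:00, 10:00–10:15, 10:30–10:45, 13:00–14:15, 16:15–19:00.
Jun ∩ Noor ∩ Bob ∩ Quinn: 07:00–09:00, 10:00–10:15, 10:30–10:45, 16:45–17:30.
Jun ∩ Noor ∩ Bob ∩ Quinn ∩ Nikolai: (none).
Total common minutes: 0.

0 minutes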